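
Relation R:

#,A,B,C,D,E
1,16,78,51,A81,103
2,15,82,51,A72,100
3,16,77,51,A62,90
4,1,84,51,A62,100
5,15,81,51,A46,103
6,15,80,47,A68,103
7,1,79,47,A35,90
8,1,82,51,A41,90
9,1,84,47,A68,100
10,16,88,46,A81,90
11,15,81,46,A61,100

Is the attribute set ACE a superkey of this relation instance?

All 11 rows have distinct ACE values, so ACE → (all attributes) holds and ACE is a superkey.

Yes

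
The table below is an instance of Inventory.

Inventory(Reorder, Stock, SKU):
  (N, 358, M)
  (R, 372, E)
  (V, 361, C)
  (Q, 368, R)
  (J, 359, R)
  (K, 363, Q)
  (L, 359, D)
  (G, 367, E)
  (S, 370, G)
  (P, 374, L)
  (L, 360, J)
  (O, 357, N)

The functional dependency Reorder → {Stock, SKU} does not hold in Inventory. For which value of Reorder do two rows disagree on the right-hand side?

Reorder=N: 1 row → {Stock,SKU} = (358, M) ✓
Reorder=R: 1 row → {Stock,SKU} = (372, E) ✓
Reorder=V: 1 row → {Stock,SKU} = (361, C) ✓
Reorder=Q: 1 row → {Stock,SKU} = (368, R) ✓
Reorder=J: 1 row → {Stock,SKU} = (359, R) ✓
Reorder=K: 1 row → {Stock,SKU} = (363, Q) ✓
Reorder=L: 2 rows → {Stock,SKU} takes values {(359, D), (360, J)} — violation
Reorder=G: 1 row → {Stock,SKU} = (367, E) ✓
Reorder=S: 1 row → {Stock,SKU} = (370, G) ✓
Reorder=P: 1 row → {Stock,SKU} = (374, L) ✓
Reorder=O: 1 row → {Stock,SKU} = (357, N) ✓
The only Reorder value with inconsistent RHS is Reorder=L.

L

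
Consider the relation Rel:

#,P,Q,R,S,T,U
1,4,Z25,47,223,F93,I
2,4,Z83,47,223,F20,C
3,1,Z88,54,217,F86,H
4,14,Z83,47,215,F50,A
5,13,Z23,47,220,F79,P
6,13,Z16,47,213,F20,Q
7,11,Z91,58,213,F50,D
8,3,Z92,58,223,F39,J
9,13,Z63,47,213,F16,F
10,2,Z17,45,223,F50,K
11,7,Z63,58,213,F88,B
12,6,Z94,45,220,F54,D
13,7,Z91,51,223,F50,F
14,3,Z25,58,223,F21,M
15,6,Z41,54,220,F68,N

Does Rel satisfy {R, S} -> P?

No

(R=47, S=223): rows 1, 2 → P = 4, 4 ✓
(R=54, S=217): row 3 → P = 1 ✓
(R=47, S=215): row 4 → P = 14 ✓
(R=47, S=220): row 5 → P = 13 ✓
(R=47, S=213): rows 6, 9 → P = 13, 13 ✓
(R=58, S=213): rows 7, 11 → P takes values {11, 7} — violation
(R=58, S=223): rows 8, 14 → P = 3, 3 ✓
(R=45, S=223): row 10 → P = 2 ✓
(R=45, S=220): row 12 → P = 6 ✓
(R=51, S=223): row 13 → P = 7 ✓
(R=54, S=220): row 15 → P = 6 ✓
Two rows agree on {R, S} but differ on P, so {R, S} -> P does not hold.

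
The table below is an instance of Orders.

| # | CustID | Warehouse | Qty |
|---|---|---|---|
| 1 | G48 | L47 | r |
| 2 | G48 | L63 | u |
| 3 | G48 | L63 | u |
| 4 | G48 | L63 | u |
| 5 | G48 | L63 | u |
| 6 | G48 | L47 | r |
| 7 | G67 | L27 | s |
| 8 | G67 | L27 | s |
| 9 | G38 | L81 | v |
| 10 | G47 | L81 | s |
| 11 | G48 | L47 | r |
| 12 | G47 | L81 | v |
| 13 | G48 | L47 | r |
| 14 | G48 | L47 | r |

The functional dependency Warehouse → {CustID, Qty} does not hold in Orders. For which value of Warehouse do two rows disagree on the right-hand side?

L81

Warehouse=L47: rows 1, 6, 11, 13, 14 → {CustID,Qty} = (G48, r), (G48, r), (G48, r), (G48, r), (G48, r) ✓
Warehouse=L63: rows 2, 3, 4, 5 → {CustID,Qty} = (G48, u), (G48, u), (G48, u), (G48, u) ✓
Warehouse=L27: rows 7, 8 → {CustID,Qty} = (G67, s), (G67, s) ✓
Warehouse=L81: rows 9, 10, 12 → {CustID,Qty} takes values {(G38, v), (G47, s), (G47, v)} — violation
The only Warehouse value with inconsistent RHS is Warehouse=L81.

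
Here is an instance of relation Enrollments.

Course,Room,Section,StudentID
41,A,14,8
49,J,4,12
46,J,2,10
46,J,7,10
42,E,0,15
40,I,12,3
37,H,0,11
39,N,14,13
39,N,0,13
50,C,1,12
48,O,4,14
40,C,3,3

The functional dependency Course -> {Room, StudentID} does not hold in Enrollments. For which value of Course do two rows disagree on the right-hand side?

40

Course=41: 1 row → {Room,StudentID} = (A, 8) ✓
Course=49: 1 row → {Room,StudentID} = (J, 12) ✓
Course=46: 2 rows → {Room,StudentID} = (J, 10), (J, 10) ✓
Course=42: 1 row → {Room,StudentID} = (E, 15) ✓
Course=40: 2 rows → {Room,StudentID} takes values {(I, 3), (C, 3)} — violation
Course=37: 1 row → {Room,StudentID} = (H, 11) ✓
Course=39: 2 rows → {Room,StudentID} = (N, 13), (N, 13) ✓
Course=50: 1 row → {Room,StudentID} = (C, 12) ✓
Course=48: 1 row → {Room,StudentID} = (O, 14) ✓
The only Course value with inconsistent RHS is Course=40.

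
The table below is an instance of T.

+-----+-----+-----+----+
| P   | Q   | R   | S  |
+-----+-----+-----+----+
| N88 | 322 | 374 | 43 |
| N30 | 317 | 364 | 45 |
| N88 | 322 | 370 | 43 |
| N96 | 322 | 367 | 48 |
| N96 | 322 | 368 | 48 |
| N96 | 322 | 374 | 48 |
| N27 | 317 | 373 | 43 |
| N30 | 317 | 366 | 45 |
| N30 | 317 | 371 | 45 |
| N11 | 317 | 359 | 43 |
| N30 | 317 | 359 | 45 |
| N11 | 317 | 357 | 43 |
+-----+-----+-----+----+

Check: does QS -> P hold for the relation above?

(Q=322, S=43): 2 rows → P = N88, N88 ✓
(Q=317, S=45): 4 rows → P = N30, N30, N30, N30 ✓
(Q=322, S=48): 3 rows → P = N96, N96, N96 ✓
(Q=317, S=43): 3 rows → P takes values {N27, N11} — violation
Two rows agree on QS but differ on P, so QS -> P does not hold.

No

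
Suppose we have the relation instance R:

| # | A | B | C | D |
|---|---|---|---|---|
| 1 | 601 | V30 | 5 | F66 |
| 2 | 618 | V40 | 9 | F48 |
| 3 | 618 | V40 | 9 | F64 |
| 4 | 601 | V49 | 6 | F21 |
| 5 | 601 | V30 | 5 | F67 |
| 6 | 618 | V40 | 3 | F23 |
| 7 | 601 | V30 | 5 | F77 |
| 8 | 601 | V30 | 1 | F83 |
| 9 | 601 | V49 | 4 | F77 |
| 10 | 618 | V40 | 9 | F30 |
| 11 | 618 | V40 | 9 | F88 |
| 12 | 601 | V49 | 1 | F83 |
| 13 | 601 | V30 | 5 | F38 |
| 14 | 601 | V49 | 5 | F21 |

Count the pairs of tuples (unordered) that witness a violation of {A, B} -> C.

14

(A=601, B=V30): violating pairs (1,8), (5,8), (7,8), (8,13) — 4 pairs.
(A=618, B=V40): violating pairs (2,6), (3,6), (6,10), (6,11) — 4 pairs.
(A=601, B=V49): violating pairs (4,9), (4,12), (4,14), (9,12), (9,14), (12,14) — 6 pairs.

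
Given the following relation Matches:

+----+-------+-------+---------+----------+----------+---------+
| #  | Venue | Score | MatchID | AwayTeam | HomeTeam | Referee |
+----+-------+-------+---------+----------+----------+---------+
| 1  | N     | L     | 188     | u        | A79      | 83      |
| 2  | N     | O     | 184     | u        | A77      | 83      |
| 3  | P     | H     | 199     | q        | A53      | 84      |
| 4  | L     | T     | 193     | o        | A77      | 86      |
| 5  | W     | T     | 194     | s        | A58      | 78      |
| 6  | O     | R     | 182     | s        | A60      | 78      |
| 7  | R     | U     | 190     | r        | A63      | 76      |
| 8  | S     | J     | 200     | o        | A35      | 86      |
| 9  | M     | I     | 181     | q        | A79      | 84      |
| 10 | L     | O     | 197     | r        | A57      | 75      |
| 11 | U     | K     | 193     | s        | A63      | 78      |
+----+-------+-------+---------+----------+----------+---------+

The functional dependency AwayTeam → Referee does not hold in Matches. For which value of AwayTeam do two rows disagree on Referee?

r

AwayTeam=u: rows 1, 2 → Referee = 83, 83 ✓
AwayTeam=q: rows 3, 9 → Referee = 84, 84 ✓
AwayTeam=o: rows 4, 8 → Referee = 86, 86 ✓
AwayTeam=s: rows 5, 6, 11 → Referee = 78, 78, 78 ✓
AwayTeam=r: rows 7, 10 → Referee takes values {76, 75} — violation
The only AwayTeam value with inconsistent Referee is AwayTeam=r.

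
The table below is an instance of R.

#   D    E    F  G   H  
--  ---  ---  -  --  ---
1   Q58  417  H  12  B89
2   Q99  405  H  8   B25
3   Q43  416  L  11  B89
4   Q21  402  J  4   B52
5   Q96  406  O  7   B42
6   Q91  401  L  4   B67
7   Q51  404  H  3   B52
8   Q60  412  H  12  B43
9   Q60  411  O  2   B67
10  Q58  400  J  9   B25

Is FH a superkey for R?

Yes

All 10 rows have distinct FH values, so FH → (all attributes) holds and FH is a superkey.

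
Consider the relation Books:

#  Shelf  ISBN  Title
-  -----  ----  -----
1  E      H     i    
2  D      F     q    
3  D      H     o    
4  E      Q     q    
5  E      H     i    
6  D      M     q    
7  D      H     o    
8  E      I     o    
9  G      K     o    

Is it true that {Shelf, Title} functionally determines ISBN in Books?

(Shelf=E, Title=i): rows 1, 5 → ISBN = H, H ✓
(Shelf=D, Title=q): rows 2, 6 → ISBN takes values {F, M} — violation
(Shelf=D, Title=o): rows 3, 7 → ISBN = H, H ✓
(Shelf=E, Title=q): row 4 → ISBN = Q ✓
(Shelf=E, Title=o): row 8 → ISBN = I ✓
(Shelf=G, Title=o): row 9 → ISBN = K ✓
Two rows agree on {Shelf, Title} but differ on ISBN, so {Shelf, Title} → ISBN does not hold.

No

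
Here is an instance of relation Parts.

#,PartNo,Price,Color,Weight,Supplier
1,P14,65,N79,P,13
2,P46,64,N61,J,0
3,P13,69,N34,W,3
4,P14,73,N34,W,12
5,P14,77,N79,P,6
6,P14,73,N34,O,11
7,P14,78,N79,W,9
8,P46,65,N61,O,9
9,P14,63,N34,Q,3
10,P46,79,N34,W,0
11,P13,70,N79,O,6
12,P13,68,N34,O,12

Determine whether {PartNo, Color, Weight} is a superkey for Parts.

No

Rows 1 and 5 have the same {PartNo, Color, Weight} value (PartNo=P14, Color=N79, Weight=P) but are distinct tuples, so {PartNo, Color, Weight} does not determine every attribute — not a superkey.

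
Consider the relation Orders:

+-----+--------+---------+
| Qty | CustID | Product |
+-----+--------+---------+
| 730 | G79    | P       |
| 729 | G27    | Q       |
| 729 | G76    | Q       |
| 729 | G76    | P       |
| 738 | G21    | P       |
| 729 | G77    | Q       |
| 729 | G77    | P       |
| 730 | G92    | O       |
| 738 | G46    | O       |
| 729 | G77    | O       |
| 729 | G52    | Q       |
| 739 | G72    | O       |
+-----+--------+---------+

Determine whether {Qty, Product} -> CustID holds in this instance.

No

(Qty=730, Product=P): 1 row → CustID = G79 ✓
(Qty=729, Product=Q): 4 rows → CustID takes values {G27, G76, G77, G52} — violation
(Qty=729, Product=P): 2 rows → CustID takes values {G76, G77} — violation
(Qty=738, Product=P): 1 row → CustID = G21 ✓
(Qty=730, Product=O): 1 row → CustID = G92 ✓
(Qty=738, Product=O): 1 row → CustID = G46 ✓
(Qty=729, Product=O): 1 row → CustID = G77 ✓
(Qty=739, Product=O): 1 row → CustID = G72 ✓
Two rows agree on {Qty, Product} but differ on CustID, so {Qty, Product} -> CustID does not hold.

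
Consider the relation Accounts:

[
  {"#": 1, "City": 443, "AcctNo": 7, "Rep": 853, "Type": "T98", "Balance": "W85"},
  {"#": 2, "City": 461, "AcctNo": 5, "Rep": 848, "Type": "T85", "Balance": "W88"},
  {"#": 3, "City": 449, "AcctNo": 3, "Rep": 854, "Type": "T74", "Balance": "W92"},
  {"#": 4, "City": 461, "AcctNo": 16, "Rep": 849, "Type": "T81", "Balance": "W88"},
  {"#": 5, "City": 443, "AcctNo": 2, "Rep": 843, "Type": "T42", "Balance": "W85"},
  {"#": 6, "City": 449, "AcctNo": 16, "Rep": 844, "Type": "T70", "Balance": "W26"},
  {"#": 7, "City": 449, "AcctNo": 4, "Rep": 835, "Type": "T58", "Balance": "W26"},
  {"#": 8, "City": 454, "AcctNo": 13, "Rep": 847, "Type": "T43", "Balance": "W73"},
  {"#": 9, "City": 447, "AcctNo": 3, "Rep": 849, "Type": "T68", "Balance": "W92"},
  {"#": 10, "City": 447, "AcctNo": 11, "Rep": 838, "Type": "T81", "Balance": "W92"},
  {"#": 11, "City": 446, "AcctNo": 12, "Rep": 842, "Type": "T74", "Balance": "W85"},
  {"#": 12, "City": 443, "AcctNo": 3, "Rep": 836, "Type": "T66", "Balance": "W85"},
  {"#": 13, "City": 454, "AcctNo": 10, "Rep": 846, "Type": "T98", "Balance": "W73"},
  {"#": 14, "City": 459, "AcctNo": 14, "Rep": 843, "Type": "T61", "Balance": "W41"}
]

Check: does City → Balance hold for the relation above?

City=443: rows 1, 5, 12 → Balance = W85, W85, W85 ✓
City=461: rows 2, 4 → Balance = W88, W88 ✓
City=449: rows 3, 6, 7 → Balance takes values {W92, W26} — violation
City=454: rows 8, 13 → Balance = W73, W73 ✓
City=447: rows 9, 10 → Balance = W92, W92 ✓
City=446: row 11 → Balance = W85 ✓
City=459: row 14 → Balance = W41 ✓
Two rows agree on City but differ on Balance, so City → Balance does not hold.

No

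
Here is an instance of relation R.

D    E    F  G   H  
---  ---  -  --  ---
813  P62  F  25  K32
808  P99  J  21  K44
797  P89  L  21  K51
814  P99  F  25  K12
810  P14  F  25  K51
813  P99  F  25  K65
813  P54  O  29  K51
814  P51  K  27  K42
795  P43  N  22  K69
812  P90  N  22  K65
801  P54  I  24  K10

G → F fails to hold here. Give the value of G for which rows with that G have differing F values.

21

G=25: 4 rows → F = F, F, F, F ✓
G=21: 2 rows → F takes values {J, L} — violation
G=29: 1 row → F = O ✓
G=27: 1 row → F = K ✓
G=22: 2 rows → F = N, N ✓
G=24: 1 row → F = I ✓
The only G value with inconsistent F is G=21.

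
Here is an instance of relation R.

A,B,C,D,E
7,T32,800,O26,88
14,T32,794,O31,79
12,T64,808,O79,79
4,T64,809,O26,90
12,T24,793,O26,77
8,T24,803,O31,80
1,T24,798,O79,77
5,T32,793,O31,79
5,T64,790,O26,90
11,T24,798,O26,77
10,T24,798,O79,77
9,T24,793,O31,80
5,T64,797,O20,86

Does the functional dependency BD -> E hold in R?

Yes

(B=T32, D=O26): 1 row → E = 88 ✓
(B=T32, D=O31): 2 rows → E = 79, 79 ✓
(B=T64, D=O79): 1 row → E = 79 ✓
(B=T64, D=O26): 2 rows → E = 90, 90 ✓
(B=T24, D=O26): 2 rows → E = 77, 77 ✓
(B=T24, D=O31): 2 rows → E = 80, 80 ✓
(B=T24, D=O79): 2 rows → E = 77, 77 ✓
(B=T64, D=O20): 1 row → E = 86 ✓
Every BD value is associated with a single E value, so BD -> E holds.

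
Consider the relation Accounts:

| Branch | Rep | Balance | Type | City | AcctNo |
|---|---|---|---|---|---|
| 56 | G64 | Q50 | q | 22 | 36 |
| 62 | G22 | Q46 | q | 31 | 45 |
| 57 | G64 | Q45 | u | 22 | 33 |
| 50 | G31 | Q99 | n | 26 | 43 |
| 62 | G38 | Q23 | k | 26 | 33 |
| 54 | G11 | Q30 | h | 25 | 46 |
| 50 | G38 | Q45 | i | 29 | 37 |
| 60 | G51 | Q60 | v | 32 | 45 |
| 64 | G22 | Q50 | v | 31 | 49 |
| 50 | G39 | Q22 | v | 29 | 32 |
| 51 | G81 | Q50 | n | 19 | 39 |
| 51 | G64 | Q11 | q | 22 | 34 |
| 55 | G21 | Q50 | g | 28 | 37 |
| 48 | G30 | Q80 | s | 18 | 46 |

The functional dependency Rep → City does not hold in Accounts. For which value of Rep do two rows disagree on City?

Rep=G64: 3 rows → City = 22, 22, 22 ✓
Rep=G22: 2 rows → City = 31, 31 ✓
Rep=G31: 1 row → City = 26 ✓
Rep=G38: 2 rows → City takes values {26, 29} — violation
Rep=G11: 1 row → City = 25 ✓
Rep=G51: 1 row → City = 32 ✓
Rep=G39: 1 row → City = 29 ✓
Rep=G81: 1 row → City = 19 ✓
Rep=G21: 1 row → City = 28 ✓
Rep=G30: 1 row → City = 18 ✓
The only Rep value with inconsistent City is Rep=G38.

G38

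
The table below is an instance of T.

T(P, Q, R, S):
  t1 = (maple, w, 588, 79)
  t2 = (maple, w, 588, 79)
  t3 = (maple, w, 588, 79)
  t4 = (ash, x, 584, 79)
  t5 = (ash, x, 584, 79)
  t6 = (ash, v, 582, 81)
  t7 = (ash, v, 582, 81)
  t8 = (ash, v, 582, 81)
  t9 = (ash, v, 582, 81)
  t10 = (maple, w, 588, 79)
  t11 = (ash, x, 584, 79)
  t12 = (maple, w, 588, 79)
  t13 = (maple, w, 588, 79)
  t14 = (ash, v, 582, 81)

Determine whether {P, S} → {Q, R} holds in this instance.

(P=maple, S=79): rows 1, 2, 3, 10, 12, 13 → {Q,R} = (w, 588), (w, 588), (w, 588), (w, 588), (w, 588), (w, 588) ✓
(P=ash, S=79): rows 4, 5, 11 → {Q,R} = (x, 584), (x, 584), (x, 584) ✓
(P=ash, S=81): rows 6, 7, 8, 9, 14 → {Q,R} = (v, 582), (v, 582), (v, 582), (v, 582), (v, 582) ✓
Every {P, S} value is associated with a single {Q, R} value, so {P, S} → {Q, R} holds.

Yes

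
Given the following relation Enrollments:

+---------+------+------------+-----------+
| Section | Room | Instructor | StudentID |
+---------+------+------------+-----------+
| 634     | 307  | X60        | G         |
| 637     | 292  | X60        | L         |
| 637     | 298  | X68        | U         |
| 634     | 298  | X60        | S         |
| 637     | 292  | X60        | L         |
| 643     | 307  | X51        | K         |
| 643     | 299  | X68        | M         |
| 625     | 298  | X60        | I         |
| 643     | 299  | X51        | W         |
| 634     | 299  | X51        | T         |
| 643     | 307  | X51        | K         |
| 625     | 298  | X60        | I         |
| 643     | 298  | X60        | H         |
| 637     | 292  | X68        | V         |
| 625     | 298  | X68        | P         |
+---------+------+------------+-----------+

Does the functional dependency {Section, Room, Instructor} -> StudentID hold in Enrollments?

(Section=634, Room=307, Instructor=X60): 1 row → StudentID = G ✓
(Section=637, Room=292, Instructor=X60): 2 rows → StudentID = L, L ✓
(Section=637, Room=298, Instructor=X68): 1 row → StudentID = U ✓
(Section=634, Room=298, Instructor=X60): 1 row → StudentID = S ✓
(Section=643, Room=307, Instructor=X51): 2 rows → StudentID = K, K ✓
(Section=643, Room=299, Instructor=X68): 1 row → StudentID = M ✓
(Section=625, Room=298, Instructor=X60): 2 rows → StudentID = I, I ✓
(Section=643, Room=299, Instructor=X51): 1 row → StudentID = W ✓
(Section=634, Room=299, Instructor=X51): 1 row → StudentID = T ✓
(Section=643, Room=298, Instructor=X60): 1 row → StudentID = H ✓
(Section=637, Room=292, Instructor=X68): 1 row → StudentID = V ✓
(Section=625, Room=298, Instructor=X68): 1 row → StudentID = P ✓
Every {Section, Room, Instructor} value is associated with a single StudentID value, so {Section, Room, Instructor} -> StudentID holds.

Yes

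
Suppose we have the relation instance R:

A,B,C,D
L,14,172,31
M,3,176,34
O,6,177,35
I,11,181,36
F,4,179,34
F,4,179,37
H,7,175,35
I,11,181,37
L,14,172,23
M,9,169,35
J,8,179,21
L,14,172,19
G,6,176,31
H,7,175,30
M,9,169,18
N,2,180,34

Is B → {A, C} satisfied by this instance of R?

No

B=14: 3 rows → {A,C} = (L, 172), (L, 172), (L, 172) ✓
B=3: 1 row → {A,C} = (M, 176) ✓
B=6: 2 rows → {A,C} takes values {(O, 177), (G, 176)} — violation
B=11: 2 rows → {A,C} = (I, 181), (I, 181) ✓
B=4: 2 rows → {A,C} = (F, 179), (F, 179) ✓
B=7: 2 rows → {A,C} = (H, 175), (H, 175) ✓
B=9: 2 rows → {A,C} = (M, 169), (M, 169) ✓
B=8: 1 row → {A,C} = (J, 179) ✓
B=2: 1 row → {A,C} = (N, 180) ✓
Two rows agree on B but differ on {A, C}, so B → {A, C} does not hold.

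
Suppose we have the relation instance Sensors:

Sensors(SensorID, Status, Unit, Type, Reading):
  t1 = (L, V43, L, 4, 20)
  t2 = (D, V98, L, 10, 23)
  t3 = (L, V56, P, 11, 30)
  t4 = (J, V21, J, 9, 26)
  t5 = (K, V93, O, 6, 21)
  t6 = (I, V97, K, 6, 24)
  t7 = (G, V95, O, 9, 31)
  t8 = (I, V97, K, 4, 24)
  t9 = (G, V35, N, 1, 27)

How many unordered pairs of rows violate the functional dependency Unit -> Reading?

2

Unit=L: violating pairs (1,2) — 1 pair.
Unit=O: violating pairs (5,7) — 1 pair.
Unit=K: all 2 rows agree on Reading — 0 pairs.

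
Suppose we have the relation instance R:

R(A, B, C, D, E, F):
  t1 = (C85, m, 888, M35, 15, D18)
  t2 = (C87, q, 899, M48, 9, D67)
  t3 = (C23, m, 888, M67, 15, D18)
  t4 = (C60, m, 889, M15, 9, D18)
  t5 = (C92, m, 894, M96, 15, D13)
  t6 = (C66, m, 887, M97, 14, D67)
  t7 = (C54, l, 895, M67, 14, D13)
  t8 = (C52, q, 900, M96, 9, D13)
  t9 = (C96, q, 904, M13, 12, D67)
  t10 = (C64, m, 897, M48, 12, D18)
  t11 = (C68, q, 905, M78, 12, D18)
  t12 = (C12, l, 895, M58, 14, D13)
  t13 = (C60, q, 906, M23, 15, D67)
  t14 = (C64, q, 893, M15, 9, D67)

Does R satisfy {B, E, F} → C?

(B=m, E=15, F=D18): rows 1, 3 → C = 888, 888 ✓
(B=q, E=9, F=D67): rows 2, 14 → C takes values {899, 893} — violation
(B=m, E=9, F=D18): row 4 → C = 889 ✓
(B=m, E=15, F=D13): row 5 → C = 894 ✓
(B=m, E=14, F=D67): row 6 → C = 887 ✓
(B=l, E=14, F=D13): rows 7, 12 → C = 895, 895 ✓
(B=q, E=9, F=D13): row 8 → C = 900 ✓
(B=q, E=12, F=D67): row 9 → C = 904 ✓
(B=m, E=12, F=D18): row 10 → C = 897 ✓
(B=q, E=12, F=D18): row 11 → C = 905 ✓
(B=q, E=15, F=D67): row 13 → C = 906 ✓
Two rows agree on {B, E, F} but differ on C, so {B, E, F} → C does not hold.

No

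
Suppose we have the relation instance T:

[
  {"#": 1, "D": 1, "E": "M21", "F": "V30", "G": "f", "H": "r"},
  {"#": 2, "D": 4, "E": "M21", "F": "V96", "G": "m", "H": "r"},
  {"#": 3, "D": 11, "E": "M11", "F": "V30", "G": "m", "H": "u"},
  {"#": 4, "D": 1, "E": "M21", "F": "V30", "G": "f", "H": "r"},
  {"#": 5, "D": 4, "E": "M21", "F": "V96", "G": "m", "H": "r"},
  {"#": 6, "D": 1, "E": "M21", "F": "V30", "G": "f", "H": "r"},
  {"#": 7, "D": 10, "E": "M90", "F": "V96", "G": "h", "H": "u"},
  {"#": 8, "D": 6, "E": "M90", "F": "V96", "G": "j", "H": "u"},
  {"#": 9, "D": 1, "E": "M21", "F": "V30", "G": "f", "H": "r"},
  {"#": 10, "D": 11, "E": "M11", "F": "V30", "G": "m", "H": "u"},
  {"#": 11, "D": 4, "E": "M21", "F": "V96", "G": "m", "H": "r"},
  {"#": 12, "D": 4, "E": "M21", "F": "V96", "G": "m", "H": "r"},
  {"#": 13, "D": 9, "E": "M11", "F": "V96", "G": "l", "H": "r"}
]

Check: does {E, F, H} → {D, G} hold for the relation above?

(E=M21, F=V30, H=r): rows 1, 4, 6, 9 → {D,G} = (1, f), (1, f), (1, f), (1, f) ✓
(E=M21, F=V96, H=r): rows 2, 5, 11, 12 → {D,G} = (4, m), (4, m), (4, m), (4, m) ✓
(E=M11, F=V30, H=u): rows 3, 10 → {D,G} = (11, m), (11, m) ✓
(E=M90, F=V96, H=u): rows 7, 8 → {D,G} takes values {(10, h), (6, j)} — violation
(E=M11, F=V96, H=r): row 13 → {D,G} = (9, l) ✓
Two rows agree on {E, F, H} but differ on {D, G}, so {E, F, H} → {D, G} does not hold.

No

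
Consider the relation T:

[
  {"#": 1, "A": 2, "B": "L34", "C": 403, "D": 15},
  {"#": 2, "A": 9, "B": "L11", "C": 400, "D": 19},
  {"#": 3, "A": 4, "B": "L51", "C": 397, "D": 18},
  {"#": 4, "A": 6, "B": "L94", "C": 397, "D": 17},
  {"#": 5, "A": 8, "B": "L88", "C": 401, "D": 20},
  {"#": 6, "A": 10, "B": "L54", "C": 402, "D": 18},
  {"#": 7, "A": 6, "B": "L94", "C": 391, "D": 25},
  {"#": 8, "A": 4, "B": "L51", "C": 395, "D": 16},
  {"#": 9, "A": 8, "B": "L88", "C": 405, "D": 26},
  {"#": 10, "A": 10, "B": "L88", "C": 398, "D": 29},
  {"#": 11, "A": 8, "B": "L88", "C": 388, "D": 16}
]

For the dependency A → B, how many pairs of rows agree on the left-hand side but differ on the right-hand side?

A=4: all 2 rows agree on B — 0 pairs.
A=6: all 2 rows agree on B — 0 pairs.
A=8: all 3 rows agree on B — 0 pairs.
A=10: violating pairs (6,10) — 1 pair.

1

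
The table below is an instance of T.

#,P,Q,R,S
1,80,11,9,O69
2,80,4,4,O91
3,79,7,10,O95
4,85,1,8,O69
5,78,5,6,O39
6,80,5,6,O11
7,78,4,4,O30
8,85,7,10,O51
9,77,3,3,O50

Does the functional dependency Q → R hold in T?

Yes

Q=11: row 1 → R = 9 ✓
Q=4: rows 2, 7 → R = 4, 4 ✓
Q=7: rows 3, 8 → R = 10, 10 ✓
Q=1: row 4 → R = 8 ✓
Q=5: rows 5, 6 → R = 6, 6 ✓
Q=3: row 9 → R = 3 ✓
Every Q value is associated with a single R value, so Q → R holds.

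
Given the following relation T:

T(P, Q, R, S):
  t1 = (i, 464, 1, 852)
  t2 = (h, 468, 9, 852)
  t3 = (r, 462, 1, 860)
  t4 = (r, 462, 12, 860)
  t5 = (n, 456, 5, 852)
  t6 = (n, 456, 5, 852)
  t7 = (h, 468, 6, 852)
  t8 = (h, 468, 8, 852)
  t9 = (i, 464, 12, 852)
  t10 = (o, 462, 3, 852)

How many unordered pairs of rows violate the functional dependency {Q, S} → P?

(Q=464, S=852): all 2 rows agree on P — 0 pairs.
(Q=468, S=852): all 3 rows agree on P — 0 pairs.
(Q=462, S=860): all 2 rows agree on P — 0 pairs.
(Q=456, S=852): all 2 rows agree on P — 0 pairs.

0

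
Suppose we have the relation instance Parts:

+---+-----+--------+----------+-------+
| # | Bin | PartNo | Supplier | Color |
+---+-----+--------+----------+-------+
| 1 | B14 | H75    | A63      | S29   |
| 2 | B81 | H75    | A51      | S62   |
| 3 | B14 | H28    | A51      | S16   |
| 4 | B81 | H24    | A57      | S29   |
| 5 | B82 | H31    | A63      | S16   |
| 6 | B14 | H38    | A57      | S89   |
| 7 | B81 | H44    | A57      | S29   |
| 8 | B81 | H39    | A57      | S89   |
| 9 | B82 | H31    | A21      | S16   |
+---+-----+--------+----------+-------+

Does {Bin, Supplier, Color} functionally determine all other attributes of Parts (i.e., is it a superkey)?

Rows 4 and 7 have the same {Bin, Supplier, Color} value (Bin=B81, Supplier=A57, Color=S29) but are distinct tuples, so {Bin, Supplier, Color} does not determine every attribute — not a superkey.

No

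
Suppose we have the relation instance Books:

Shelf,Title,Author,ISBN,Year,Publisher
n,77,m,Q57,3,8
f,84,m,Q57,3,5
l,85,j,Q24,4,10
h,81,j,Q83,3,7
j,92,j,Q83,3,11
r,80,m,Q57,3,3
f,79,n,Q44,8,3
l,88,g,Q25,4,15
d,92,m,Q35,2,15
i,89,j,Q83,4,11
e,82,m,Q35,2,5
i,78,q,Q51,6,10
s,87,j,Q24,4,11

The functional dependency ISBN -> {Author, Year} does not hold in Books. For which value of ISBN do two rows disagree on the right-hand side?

ISBN=Q57: 3 rows → {Author,Year} = (m, 3), (m, 3), (m, 3) ✓
ISBN=Q24: 2 rows → {Author,Year} = (j, 4), (j, 4) ✓
ISBN=Q83: 3 rows → {Author,Year} takes values {(j, 3), (j, 4)} — violation
ISBN=Q44: 1 row → {Author,Year} = (n, 8) ✓
ISBN=Q25: 1 row → {Author,Year} = (g, 4) ✓
ISBN=Q35: 2 rows → {Author,Year} = (m, 2), (m, 2) ✓
ISBN=Q51: 1 row → {Author,Year} = (q, 6) ✓
The only ISBN value with inconsistent RHS is ISBN=Q83.

Q83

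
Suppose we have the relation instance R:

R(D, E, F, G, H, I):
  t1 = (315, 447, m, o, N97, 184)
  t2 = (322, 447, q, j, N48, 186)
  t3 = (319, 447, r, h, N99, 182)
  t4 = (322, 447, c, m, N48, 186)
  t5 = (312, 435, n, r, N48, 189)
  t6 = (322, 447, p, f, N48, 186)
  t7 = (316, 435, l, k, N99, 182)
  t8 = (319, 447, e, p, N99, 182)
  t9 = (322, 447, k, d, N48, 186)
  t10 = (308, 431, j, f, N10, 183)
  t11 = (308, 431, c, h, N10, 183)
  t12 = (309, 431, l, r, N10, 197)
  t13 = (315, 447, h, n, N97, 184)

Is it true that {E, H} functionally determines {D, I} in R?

No

(E=447, H=N97): rows 1, 13 → {D,I} = (315, 184), (315, 184) ✓
(E=447, H=N48): rows 2, 4, 6, 9 → {D,I} = (322, 186), (322, 186), (322, 186), (322, 186) ✓
(E=447, H=N99): rows 3, 8 → {D,I} = (319, 182), (319, 182) ✓
(E=435, H=N48): row 5 → {D,I} = (312, 189) ✓
(E=435, H=N99): row 7 → {D,I} = (316, 182) ✓
(E=431, H=N10): rows 10, 11, 12 → {D,I} takes values {(308, 183), (309, 197)} — violation
Two rows agree on {E, H} but differ on {D, I}, so {E, H} -> {D, I} does not hold.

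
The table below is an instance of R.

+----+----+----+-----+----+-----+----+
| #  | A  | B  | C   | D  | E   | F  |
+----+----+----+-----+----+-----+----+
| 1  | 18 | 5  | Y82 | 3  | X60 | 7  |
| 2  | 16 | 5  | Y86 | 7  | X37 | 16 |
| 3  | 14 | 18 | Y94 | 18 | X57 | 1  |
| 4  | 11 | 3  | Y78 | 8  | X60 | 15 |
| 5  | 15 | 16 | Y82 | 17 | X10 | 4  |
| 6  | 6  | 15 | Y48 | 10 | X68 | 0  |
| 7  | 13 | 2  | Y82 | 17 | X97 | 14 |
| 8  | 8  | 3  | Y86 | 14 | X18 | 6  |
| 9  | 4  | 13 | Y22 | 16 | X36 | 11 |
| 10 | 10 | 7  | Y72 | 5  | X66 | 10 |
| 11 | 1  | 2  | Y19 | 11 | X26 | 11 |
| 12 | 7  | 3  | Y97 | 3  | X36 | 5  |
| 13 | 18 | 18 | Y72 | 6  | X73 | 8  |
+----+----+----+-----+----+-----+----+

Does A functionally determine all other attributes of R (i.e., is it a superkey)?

No

Rows 1 and 13 have the same A value A=18 but are distinct tuples, so A does not determine every attribute — not a superkey.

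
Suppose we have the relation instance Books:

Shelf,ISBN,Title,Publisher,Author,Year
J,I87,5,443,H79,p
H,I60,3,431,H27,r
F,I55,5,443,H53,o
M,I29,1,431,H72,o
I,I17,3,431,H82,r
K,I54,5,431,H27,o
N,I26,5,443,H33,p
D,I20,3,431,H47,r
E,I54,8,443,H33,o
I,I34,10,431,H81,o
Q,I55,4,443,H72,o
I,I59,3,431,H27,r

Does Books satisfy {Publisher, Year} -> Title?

No

(Publisher=443, Year=p): 2 rows → Title = 5, 5 ✓
(Publisher=431, Year=r): 4 rows → Title = 3, 3, 3, 3 ✓
(Publisher=443, Year=o): 3 rows → Title takes values {5, 8, 4} — violation
(Publisher=431, Year=o): 3 rows → Title takes values {1, 5, 10} — violation
Two rows agree on {Publisher, Year} but differ on Title, so {Publisher, Year} -> Title does not hold.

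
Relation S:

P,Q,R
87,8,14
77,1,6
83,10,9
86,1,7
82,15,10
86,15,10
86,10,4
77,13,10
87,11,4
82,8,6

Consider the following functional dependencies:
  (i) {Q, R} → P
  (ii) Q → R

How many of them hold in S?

0

(i) {Q, R} → P: (Q=15, R=10): 2 rows → P takes values {82, 86} — violation — fails.
(ii) Q → R: Q=8: 2 rows → R takes values {14, 6} — violation; Q=1: 2 rows → R takes values {6, 7} — violation; Q=10: 2 rows → R takes values {9, 4} — violation — fails.
None of the 2 dependencies hold.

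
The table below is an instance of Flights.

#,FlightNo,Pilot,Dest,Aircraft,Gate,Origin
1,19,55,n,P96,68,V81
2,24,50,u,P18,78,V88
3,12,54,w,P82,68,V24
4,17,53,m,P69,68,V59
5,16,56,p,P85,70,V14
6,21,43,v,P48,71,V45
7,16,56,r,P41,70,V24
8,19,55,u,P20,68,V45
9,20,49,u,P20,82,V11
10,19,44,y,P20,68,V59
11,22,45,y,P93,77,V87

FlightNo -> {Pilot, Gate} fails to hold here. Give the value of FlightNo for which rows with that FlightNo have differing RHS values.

19

FlightNo=19: rows 1, 8, 10 → {Pilot,Gate} takes values {(55, 68), (44, 68)} — violation
FlightNo=24: row 2 → {Pilot,Gate} = (50, 78) ✓
FlightNo=12: row 3 → {Pilot,Gate} = (54, 68) ✓
FlightNo=17: row 4 → {Pilot,Gate} = (53, 68) ✓
FlightNo=16: rows 5, 7 → {Pilot,Gate} = (56, 70), (56, 70) ✓
FlightNo=21: row 6 → {Pilot,Gate} = (43, 71) ✓
FlightNo=20: row 9 → {Pilot,Gate} = (49, 82) ✓
FlightNo=22: row 11 → {Pilot,Gate} = (45, 77) ✓
The only FlightNo value with inconsistent RHS is FlightNo=19.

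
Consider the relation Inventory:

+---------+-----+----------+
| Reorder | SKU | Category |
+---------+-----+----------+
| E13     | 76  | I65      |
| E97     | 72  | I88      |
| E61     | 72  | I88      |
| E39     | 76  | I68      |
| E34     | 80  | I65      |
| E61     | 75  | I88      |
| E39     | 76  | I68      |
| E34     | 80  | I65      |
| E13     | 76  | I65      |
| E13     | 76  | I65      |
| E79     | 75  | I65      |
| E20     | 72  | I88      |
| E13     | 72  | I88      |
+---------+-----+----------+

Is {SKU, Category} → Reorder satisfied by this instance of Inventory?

(SKU=76, Category=I65): 3 rows → Reorder = E13, E13, E13 ✓
(SKU=72, Category=I88): 4 rows → Reorder takes values {E97, E61, E20, E13} — violation
(SKU=76, Category=I68): 2 rows → Reorder = E39, E39 ✓
(SKU=80, Category=I65): 2 rows → Reorder = E34, E34 ✓
(SKU=75, Category=I88): 1 row → Reorder = E61 ✓
(SKU=75, Category=I65): 1 row → Reorder = E79 ✓
Two rows agree on {SKU, Category} but differ on Reorder, so {SKU, Category} → Reorder does not hold.

No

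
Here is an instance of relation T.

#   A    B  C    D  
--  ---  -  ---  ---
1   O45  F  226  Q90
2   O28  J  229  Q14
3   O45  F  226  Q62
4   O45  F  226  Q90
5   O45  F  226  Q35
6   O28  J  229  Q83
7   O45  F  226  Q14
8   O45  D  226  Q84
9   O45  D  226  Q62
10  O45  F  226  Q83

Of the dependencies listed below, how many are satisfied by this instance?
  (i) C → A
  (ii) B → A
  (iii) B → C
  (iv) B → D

(i) C → A: every LHS value maps to a single RHS value — holds.
(ii) B → A: every LHS value maps to a single RHS value — holds.
(iii) B → C: every LHS value maps to a single RHS value — holds.
(iv) B → D: B=F: rows 1, 3, 4, 5, 7, 10 → D takes values {Q90, Q62, Q35, Q14, Q83} — violation; B=J: rows 2, 6 → D takes values {Q14, Q83} — violation; B=D: rows 8, 9 → D takes values {Q84, Q62} — violation — fails.
3 of the 4 dependencies hold.

3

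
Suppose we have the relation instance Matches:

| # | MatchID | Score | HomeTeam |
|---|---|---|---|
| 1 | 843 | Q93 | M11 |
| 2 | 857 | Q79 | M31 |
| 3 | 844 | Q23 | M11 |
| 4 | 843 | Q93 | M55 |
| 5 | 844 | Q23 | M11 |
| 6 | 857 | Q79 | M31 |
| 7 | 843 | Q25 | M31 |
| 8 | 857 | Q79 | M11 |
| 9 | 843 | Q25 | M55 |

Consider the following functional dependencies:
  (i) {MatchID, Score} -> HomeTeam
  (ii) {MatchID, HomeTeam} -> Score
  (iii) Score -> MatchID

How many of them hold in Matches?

(i) {MatchID, Score} -> HomeTeam: (MatchID=843, Score=Q93): rows 1, 4 → HomeTeam takes values {M11, M55} — violation; (MatchID=857, Score=Q79): rows 2, 6, 8 → HomeTeam takes values {M31, M11} — violation; (MatchID=843, Score=Q25): rows 7, 9 → HomeTeam takes values {M31, M55} — violation — fails.
(ii) {MatchID, HomeTeam} -> Score: (MatchID=843, HomeTeam=M55): rows 4, 9 → Score takes values {Q93, Q25} — violation — fails.
(iii) Score -> MatchID: every LHS value maps to a single RHS value — holds.
1 of the 3 dependencies holds.

1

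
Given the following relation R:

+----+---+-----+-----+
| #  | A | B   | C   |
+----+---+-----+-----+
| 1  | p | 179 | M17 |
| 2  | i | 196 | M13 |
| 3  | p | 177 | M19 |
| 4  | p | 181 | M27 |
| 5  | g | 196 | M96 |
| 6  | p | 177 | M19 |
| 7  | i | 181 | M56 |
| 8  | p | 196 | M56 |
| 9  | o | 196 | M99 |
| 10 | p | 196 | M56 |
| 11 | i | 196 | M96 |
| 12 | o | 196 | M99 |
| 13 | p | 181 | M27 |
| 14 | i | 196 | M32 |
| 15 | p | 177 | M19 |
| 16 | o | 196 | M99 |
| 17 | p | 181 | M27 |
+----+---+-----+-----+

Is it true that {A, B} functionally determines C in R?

No

(A=p, B=179): row 1 → C = M17 ✓
(A=i, B=196): rows 2, 11, 14 → C takes values {M13, M96, M32} — violation
(A=p, B=177): rows 3, 6, 15 → C = M19, M19, M19 ✓
(A=p, B=181): rows 4, 13, 17 → C = M27, M27, M27 ✓
(A=g, B=196): row 5 → C = M96 ✓
(A=i, B=181): row 7 → C = M56 ✓
(A=p, B=196): rows 8, 10 → C = M56, M56 ✓
(A=o, B=196): rows 9, 12, 16 → C = M99, M99, M99 ✓
Two rows agree on {A, B} but differ on C, so {A, B} -> C does not hold.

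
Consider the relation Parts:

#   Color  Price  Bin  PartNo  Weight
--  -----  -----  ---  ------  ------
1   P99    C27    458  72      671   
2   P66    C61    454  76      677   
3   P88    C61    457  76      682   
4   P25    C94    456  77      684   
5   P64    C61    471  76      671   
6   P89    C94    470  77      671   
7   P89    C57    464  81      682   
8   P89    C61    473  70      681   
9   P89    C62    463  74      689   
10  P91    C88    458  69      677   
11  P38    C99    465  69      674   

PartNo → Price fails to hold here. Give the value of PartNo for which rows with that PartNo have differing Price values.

PartNo=72: row 1 → Price = C27 ✓
PartNo=76: rows 2, 3, 5 → Price = C61, C61, C61 ✓
PartNo=77: rows 4, 6 → Price = C94, C94 ✓
PartNo=81: row 7 → Price = C57 ✓
PartNo=70: row 8 → Price = C61 ✓
PartNo=74: row 9 → Price = C62 ✓
PartNo=69: rows 10, 11 → Price takes values {C88, C99} — violation
The only PartNo value with inconsistent Price is PartNo=69.

69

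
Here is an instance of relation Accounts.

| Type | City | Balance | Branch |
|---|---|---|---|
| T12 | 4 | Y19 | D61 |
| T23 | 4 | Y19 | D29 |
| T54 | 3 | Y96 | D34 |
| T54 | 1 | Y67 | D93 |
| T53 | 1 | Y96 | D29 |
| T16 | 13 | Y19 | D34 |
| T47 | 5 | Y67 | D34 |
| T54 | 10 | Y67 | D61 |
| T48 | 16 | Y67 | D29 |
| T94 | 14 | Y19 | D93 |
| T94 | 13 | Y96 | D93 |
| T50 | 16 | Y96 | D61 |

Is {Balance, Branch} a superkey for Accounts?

All 12 rows have distinct {Balance, Branch} values, so {Balance, Branch} → (all attributes) holds and {Balance, Branch} is a superkey.

Yes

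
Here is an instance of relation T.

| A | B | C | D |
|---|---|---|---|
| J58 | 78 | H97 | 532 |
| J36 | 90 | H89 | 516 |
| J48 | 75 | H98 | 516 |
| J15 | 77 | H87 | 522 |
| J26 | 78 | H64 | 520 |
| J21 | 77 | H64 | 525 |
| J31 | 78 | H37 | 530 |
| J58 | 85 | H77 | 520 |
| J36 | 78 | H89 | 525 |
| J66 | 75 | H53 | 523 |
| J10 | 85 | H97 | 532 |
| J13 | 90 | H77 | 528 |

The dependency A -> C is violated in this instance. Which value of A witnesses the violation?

J58

A=J58: 2 rows → C takes values {H97, H77} — violation
A=J36: 2 rows → C = H89, H89 ✓
A=J48: 1 row → C = H98 ✓
A=J15: 1 row → C = H87 ✓
A=J26: 1 row → C = H64 ✓
A=J21: 1 row → C = H64 ✓
A=J31: 1 row → C = H37 ✓
A=J66: 1 row → C = H53 ✓
A=J10: 1 row → C = H97 ✓
A=J13: 1 row → C = H77 ✓
The only A value with inconsistent C is A=J58.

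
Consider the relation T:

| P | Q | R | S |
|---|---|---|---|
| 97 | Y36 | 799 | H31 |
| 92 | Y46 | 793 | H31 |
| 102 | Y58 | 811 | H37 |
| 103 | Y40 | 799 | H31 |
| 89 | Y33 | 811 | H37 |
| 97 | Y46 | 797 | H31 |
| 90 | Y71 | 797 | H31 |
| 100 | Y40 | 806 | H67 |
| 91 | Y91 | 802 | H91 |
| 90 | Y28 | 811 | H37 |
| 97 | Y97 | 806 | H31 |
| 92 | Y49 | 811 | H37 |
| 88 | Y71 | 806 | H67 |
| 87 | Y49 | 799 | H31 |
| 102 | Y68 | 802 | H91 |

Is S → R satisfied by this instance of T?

S=H31: 7 rows → R takes values {799, 793, 797, 806} — violation
S=H37: 4 rows → R = 811, 811, 811, 811 ✓
S=H67: 2 rows → R = 806, 806 ✓
S=H91: 2 rows → R = 802, 802 ✓
Two rows agree on S but differ on R, so S → R does not hold.

No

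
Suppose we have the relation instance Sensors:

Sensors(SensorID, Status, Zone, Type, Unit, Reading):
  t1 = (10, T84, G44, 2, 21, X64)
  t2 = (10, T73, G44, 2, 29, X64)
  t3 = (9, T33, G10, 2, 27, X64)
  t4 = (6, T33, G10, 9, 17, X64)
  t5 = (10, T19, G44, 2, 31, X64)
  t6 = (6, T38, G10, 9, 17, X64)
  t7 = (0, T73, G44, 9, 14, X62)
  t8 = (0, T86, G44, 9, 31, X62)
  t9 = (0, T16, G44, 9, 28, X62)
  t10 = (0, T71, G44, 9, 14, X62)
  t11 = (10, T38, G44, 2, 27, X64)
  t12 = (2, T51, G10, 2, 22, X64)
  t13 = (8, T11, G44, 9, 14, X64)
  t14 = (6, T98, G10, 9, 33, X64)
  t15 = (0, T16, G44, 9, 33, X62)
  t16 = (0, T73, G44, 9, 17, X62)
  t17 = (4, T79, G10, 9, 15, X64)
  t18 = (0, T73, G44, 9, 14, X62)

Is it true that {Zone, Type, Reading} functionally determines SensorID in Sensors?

No

(Zone=G44, Type=2, Reading=X64): rows 1, 2, 5, 11 → SensorID = 10, 10, 10, 10 ✓
(Zone=G10, Type=2, Reading=X64): rows 3, 12 → SensorID takes values {9, 2} — violation
(Zone=G10, Type=9, Reading=X64): rows 4, 6, 14, 17 → SensorID takes values {6, 4} — violation
(Zone=G44, Type=9, Reading=X62): rows 7, 8, 9, 10, 15, 16, 18 → SensorID = 0, 0, 0, 0, 0, 0, 0 ✓
(Zone=G44, Type=9, Reading=X64): row 13 → SensorID = 8 ✓
Two rows agree on {Zone, Type, Reading} but differ on SensorID, so {Zone, Type, Reading} -> SensorID does not hold.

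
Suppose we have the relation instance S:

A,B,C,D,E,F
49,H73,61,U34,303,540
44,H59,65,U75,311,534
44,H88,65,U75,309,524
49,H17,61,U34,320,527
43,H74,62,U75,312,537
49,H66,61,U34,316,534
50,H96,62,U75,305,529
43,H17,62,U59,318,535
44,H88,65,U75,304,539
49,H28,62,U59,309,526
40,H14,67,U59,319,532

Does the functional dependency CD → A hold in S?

(C=61, D=U34): 3 rows → A = 49, 49, 49 ✓
(C=65, D=U75): 3 rows → A = 44, 44, 44 ✓
(C=62, D=U75): 2 rows → A takes values {43, 50} — violation
(C=62, D=U59): 2 rows → A takes values {43, 49} — violation
(C=67, D=U59): 1 row → A = 40 ✓
Two rows agree on CD but differ on A, so CD → A does not hold.

No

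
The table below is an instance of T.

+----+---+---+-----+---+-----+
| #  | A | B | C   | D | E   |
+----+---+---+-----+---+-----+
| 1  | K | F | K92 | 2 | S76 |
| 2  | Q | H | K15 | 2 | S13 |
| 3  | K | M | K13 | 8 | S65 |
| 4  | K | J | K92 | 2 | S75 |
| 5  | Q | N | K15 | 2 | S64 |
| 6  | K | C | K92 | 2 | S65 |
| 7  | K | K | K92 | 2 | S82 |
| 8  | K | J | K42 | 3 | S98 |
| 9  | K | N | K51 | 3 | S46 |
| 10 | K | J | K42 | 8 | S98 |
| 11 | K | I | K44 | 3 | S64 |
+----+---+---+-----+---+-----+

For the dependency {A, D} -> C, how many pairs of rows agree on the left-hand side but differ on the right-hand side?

(A=K, D=2): all 4 rows agree on C — 0 pairs.
(A=Q, D=2): all 2 rows agree on C — 0 pairs.
(A=K, D=8): violating pairs (3,10) — 1 pair.
(A=K, D=3): violating pairs (8,9), (8,11), (9,11) — 3 pairs.

4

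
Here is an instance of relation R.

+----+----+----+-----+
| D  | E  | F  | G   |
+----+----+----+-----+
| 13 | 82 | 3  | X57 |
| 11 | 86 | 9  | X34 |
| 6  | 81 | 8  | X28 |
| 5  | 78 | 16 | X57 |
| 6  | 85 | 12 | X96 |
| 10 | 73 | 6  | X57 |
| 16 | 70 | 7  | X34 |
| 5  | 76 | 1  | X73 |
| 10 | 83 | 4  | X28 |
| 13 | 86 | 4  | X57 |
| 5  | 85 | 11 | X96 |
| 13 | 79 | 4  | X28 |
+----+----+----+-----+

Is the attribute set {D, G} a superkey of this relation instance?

Two distinct rows share (D=13, G=X57), so {D, G} does not determine every attribute — not a superkey.

No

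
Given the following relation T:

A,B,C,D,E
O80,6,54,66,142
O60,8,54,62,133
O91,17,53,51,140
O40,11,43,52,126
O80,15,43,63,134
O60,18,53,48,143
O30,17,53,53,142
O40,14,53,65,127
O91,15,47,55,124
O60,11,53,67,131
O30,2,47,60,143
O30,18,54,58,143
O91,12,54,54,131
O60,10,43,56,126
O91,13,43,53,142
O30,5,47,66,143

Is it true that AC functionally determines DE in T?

(A=O80, C=54): 1 row → {D,E} = (66, 142) ✓
(A=O60, C=54): 1 row → {D,E} = (62, 133) ✓
(A=O91, C=53): 1 row → {D,E} = (51, 140) ✓
(A=O40, C=43): 1 row → {D,E} = (52, 126) ✓
(A=O80, C=43): 1 row → {D,E} = (63, 134) ✓
(A=O60, C=53): 2 rows → {D,E} takes values {(48, 143), (67, 131)} — violation
(A=O30, C=53): 1 row → {D,E} = (53, 142) ✓
(A=O40, C=53): 1 row → {D,E} = (65, 127) ✓
(A=O91, C=47): 1 row → {D,E} = (55, 124) ✓
(A=O30, C=47): 2 rows → {D,E} takes values {(60, 143), (66, 143)} — violation
(A=O30, C=54): 1 row → {D,E} = (58, 143) ✓
(A=O91, C=54): 1 row → {D,E} = (54, 131) ✓
(A=O60, C=43): 1 row → {D,E} = (56, 126) ✓
(A=O91, C=43): 1 row → {D,E} = (53, 142) ✓
Two rows agree on AC but differ on DE, so AC → DE does not hold.

No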